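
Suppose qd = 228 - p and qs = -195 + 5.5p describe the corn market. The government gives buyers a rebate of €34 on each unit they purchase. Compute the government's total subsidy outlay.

Government cost = 84728/13

Pre-subsidy: 228 - p = -195 + 5.5p gives p* = 846/13, q* = 2118/13.
With the rebate, buyers effectively pay pb = ps − 34, where ps is the price sellers receive.
Demand in terms of ps becomes qd = 228 − 1(ps − 34) = 262 - ps. Setting this equal to supply: 262 - ps = -195 + 5.5ps, so ps = 914/13.
Buyers pay pb = 914/13 − 34 = 472/13; q' = -195 + 5.5·(914/13) = 2492/13.
Government outlay = subsidy × quantity = 34 × 2492/13 = 84728/13.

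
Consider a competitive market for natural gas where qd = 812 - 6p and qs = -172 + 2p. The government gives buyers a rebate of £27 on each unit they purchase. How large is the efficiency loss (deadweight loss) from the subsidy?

Pre-subsidy: 812 - 6p = -172 + 2p gives p* = 123, q* = 74.
With the rebate, buyers effectively pay pb = ps − 27, where ps is the price sellers receive.
Demand in terms of ps becomes qd = 812 − 6(ps − 27) = 974 - 6ps. Setting this equal to supply: 974 - 6ps = -172 + 2ps, so ps = 143.25.
Buyers pay pb = 143.25 − 27 = 116.25; q' = -172 + 2·143.25 = 114.5.
The subsidy expands output by 114.5 − 74 = 40.5 past the efficient level; on those units the gap between marginal cost and willingness to pay runs from 0 up to 27.
DWL = ½ × 27 × 40.5 = 546.75.

Deadweight loss = £546.75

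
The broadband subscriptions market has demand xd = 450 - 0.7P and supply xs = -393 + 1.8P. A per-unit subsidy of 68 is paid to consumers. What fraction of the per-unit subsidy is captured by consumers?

Pre-subsidy: 450 - 0.7P = -393 + 1.8P gives P* = 337.2, x* = 213.96.
With the rebate, buyers effectively pay Pb = Ps − 68, where Ps is the price sellers receive.
Demand in terms of Ps becomes xd = 450 − 0.7(Ps − 68) = 497.6 - 0.7Ps. Setting this equal to supply: 497.6 - 0.7Ps = -393 + 1.8Ps, so Ps = 356.24.
Buyers pay Pb = 356.24 − 68 = 288.24; x' = -393 + 1.8·356.24 = 248.232.
Buyers' price falls by P* − Pb = 337.2 − 288.24 = 48.96; sellers' price rises by Ps − P* = 356.24 − 337.2 = 19.04.
So consumers capture 48.96/68 = 0.72 of each unit of subsidy.

Consumer share = 0.72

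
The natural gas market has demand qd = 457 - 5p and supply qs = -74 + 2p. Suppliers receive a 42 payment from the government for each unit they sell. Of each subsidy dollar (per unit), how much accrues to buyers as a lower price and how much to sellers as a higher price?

Pre-subsidy: 457 - 5p = -74 + 2p gives p* = 531/7, q* = 544/7.
With the subsidy, sellers receive ps = pb + 42 for each unit, where pb is the price buyers pay.
Supply in terms of pb becomes qs = -74 + 2(pb + 42) = 10 + 2pb. Setting this equal to demand: 457 - 5pb = 10 + 2pb, so pb = 447/7.
Sellers receive ps = 447/7 + 42 = 741/7; q' = 457 − 5·(447/7) = 964/7.
Buyers' price falls by p* − pb = 531/7 − 447/7 = 12; sellers' price rises by ps − p* = 741/7 − 531/7 = 30.

Buyers gain 12 per unit; sellers gain 30 per unit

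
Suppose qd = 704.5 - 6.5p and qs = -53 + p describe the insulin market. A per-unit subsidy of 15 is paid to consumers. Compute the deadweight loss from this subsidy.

Pre-subsidy: 704.5 - 6.5p = -53 + p gives p* = 101, q* = 48.
With the rebate, buyers effectively pay pb = ps − 15, where ps is the price sellers receive.
Demand in terms of ps becomes qd = 704.5 − 6.5(ps − 15) = 802 - 6.5ps. Setting this equal to supply: 802 - 6.5ps = -53 + ps, so ps = 114.
Buyers pay pb = 114 − 15 = 99; q' = -53 + 1·114 = 61.
The subsidy expands output by 61 − 48 = 13 past the efficient level; on those units the gap between marginal cost and willingness to pay runs from 0 up to 15.
DWL = ½ × 15 × 13 = 97.5.

Deadweight loss = 97.5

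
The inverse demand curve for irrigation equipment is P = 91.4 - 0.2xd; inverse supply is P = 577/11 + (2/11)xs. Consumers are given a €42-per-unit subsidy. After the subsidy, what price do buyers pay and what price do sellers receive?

Pre-subsidy: 91.4 - 0.2x = 577/11 + (2/11)x gives x* = 102 and P* = 71.
With the rebate, buyers effectively pay Pb = Ps − 42, where Ps is the price sellers receive.
On the curves, Pb = 91.4 - 0.2x and Ps = 577/11 + (2/11)x; the wedge Ps − Pb = 42 gives 577/11 + (2/11)x − (91.4 - 0.2x) = 42, so x' = 212.
Then Pb = 91.4 − 0.2·212 = 49 and Ps = 577/11 + (2/11)·212 = 91.

Buyers pay €49; sellers receive €91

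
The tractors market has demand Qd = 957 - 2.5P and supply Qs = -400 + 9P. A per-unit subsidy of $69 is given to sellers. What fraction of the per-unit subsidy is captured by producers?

Producer share = 5/23

Pre-subsidy: 957 - 2.5P = -400 + 9P gives P* = 118, Q* = 662.
With the subsidy, sellers receive Ps = Pb + 69 for each unit, where Pb is the price buyers pay.
Supply in terms of Pb becomes Qs = -400 + 9(Pb + 69) = 221 + 9Pb. Setting this equal to demand: 957 - 2.5Pb = 221 + 9Pb, so Pb = 64.
Sellers receive Ps = 64 + 69 = 133; Q' = 957 − 2.5·64 = 797.
Buyers' price falls by P* − Pb = 118 − 64 = 54; sellers' price rises by Ps − P* = 133 − 118 = 15.
So producers capture 15/69 = 5/23 of each unit of subsidy.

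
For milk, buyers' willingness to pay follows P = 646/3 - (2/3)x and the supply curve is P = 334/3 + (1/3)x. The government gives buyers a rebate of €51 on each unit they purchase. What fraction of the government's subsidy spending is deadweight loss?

DWL / government spending = 51/310

Pre-subsidy: 646/3 - (2/3)x = 334/3 + (1/3)x gives x* = 104 and P* = 146.
With the rebate, buyers effectively pay Pb = Ps − 51, where Ps is the price sellers receive.
On the curves, Pb = 646/3 - (2/3)x and Ps = 334/3 + (1/3)x; the wedge Ps − Pb = 51 gives 334/3 + (1/3)x − (646/3 - (2/3)x) = 51, so x' = 155.
Then Pb = 646/3 − (2/3)·155 = 112 and Ps = 334/3 + (1/3)·155 = 163.
ΔCS = ½(104 + 155)(146 − 112) = 4403; ΔPS = ½(104 + 155)(163 − 146) = 2201.5.
Government spending = 51 × 155 = 7905.
DWL = ½ × 51 × (155 − 104) = 1300.5; fraction = 1300.5 / 7905 = 51/310.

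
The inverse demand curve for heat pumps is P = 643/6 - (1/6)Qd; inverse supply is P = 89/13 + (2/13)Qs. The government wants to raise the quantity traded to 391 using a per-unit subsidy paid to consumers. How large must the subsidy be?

At Q = 391, from the demand curve buyers pay Pb = 643/6 − (1/6)·391 = 42; from the supply curve sellers need Ps = 89/13 + (2/13)·391 = 67.
The subsidy must fill the gap: s = Ps − Pb = 67 − 42 = 25.

Required subsidy s = 25 per unit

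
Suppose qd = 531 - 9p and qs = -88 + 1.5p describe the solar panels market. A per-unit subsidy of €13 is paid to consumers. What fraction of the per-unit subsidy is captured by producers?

Pre-subsidy: 531 - 9p = -88 + 1.5p gives p* = 1238/21, q* = 3/7.
With the rebate, buyers effectively pay pb = ps − 13, where ps is the price sellers receive.
Demand in terms of ps becomes qd = 531 − 9(ps − 13) = 648 - 9ps. Setting this equal to supply: 648 - 9ps = -88 + 1.5ps, so ps = 1472/21.
Buyers pay pb = 1472/21 − 13 = 1199/21; q' = -88 + 1.5·(1472/21) = 120/7.
Buyers' price falls by p* − pb = 1238/21 − 1199/21 = 13/7; sellers' price rises by ps − p* = 1472/21 − 1238/21 = 78/7.
So producers capture (78/7)/13 = 6/7 of each unit of subsidy.

Producer share = 6/7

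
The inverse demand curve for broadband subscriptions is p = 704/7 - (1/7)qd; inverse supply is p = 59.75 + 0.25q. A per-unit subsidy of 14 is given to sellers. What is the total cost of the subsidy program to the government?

Pre-subsidy: 704/7 - (1/7)q = 59.75 + 0.25q gives q* = 1143/11 and p* = 943/11.
With the subsidy, sellers receive ps = pb + 14 for each unit, where pb is the price buyers pay.
On the curves, pb = 704/7 - (1/7)q and ps = 59.75 + 0.25q; the wedge ps − pb = 14 gives 59.75 + 0.25q − (704/7 - (1/7)q) = 14, so q' = 1535/11.
Then pb = 704/7 − (1/7)·(1535/11) = 887/11 and ps = 59.75 + 0.25·(1535/11) = 1041/11.
Government outlay = subsidy × quantity = 14 × 1535/11 = 21490/11.

Government cost = 21490/11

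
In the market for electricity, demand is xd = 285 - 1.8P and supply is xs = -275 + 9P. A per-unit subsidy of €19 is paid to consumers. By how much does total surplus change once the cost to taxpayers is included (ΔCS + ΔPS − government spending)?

Net change in total surplus = -€270.75

Pre-subsidy: 285 - 1.8P = -275 + 9P gives P* = 1400/27, x* = 575/3.
With the rebate, buyers effectively pay Pb = Ps − 19, where Ps is the price sellers receive.
Demand in terms of Ps becomes xd = 285 − 1.8(Ps − 19) = 319.2 - 1.8Ps. Setting this equal to supply: 319.2 - 1.8Ps = -275 + 9Ps, so Ps = 2971/54.
Buyers pay Pb = 2971/54 − 19 = 1945/54; x' = -275 + 9·(2971/54) = 1321/6.
ΔCS = ½(575/3 + 1321/6)(1400/27 − 1945/54) = 234745/72; ΔPS = ½(575/3 + 1321/6)(2971/54 − 1400/27) = 46949/72.
Government spending = 19 × 1321/6 = 25099/6.
Net change = 234745/72 + 46949/72 − 25099/6 = -270.75. The loss equals the DWL triangle ½·19·28.5.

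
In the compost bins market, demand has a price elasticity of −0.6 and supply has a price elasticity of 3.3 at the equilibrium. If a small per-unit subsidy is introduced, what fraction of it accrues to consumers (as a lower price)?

For a small subsidy around the equilibrium, the benefit split depends on the relative slopes, which at a point are proportional to the elasticities.
Buyer share = εs/(εs + |εd|) = 3.3/(3.3 + 0.6) = 11/13; seller share = |εd|/(εs + |εd|) = 2/13.

Consumer share = 11/13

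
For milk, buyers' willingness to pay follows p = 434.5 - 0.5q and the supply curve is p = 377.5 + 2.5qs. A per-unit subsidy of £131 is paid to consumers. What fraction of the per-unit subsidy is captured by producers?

Producer share = 5/6

Pre-subsidy: 434.5 - 0.5q = 377.5 + 2.5q gives q* = 19 and p* = 425.
With the rebate, buyers effectively pay pb = ps − 131, where ps is the price sellers receive.
On the curves, pb = 434.5 - 0.5q and ps = 377.5 + 2.5q; the wedge ps − pb = 131 gives 377.5 + 2.5q − (434.5 - 0.5q) = 131, so q' = 188/3.
Then pb = 434.5 − 0.5·(188/3) = 2419/6 and ps = 377.5 + 2.5·(188/3) = 3205/6.
Buyers' price falls by p* − pb = 425 − 2419/6 = 131/6; sellers' price rises by ps − p* = 3205/6 − 425 = 655/6.
So producers capture (655/6)/131 = 5/6 of each unit of subsidy.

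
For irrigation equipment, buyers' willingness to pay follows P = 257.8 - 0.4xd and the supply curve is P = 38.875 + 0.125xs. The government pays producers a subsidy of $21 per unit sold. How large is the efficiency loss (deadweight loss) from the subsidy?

Pre-subsidy: 257.8 - 0.4x = 38.875 + 0.125x gives x* = 417 and P* = 91.
With the subsidy, sellers receive Ps = Pb + 21 for each unit, where Pb is the price buyers pay.
On the curves, Pb = 257.8 - 0.4x and Ps = 38.875 + 0.125x; the wedge Ps − Pb = 21 gives 38.875 + 0.125x − (257.8 - 0.4x) = 21, so x' = 457.
Then Pb = 257.8 − 0.4·457 = 75 and Ps = 38.875 + 0.125·457 = 96.
The subsidy expands output by 457 − 417 = 40 past the efficient level; on those units the gap between marginal cost and willingness to pay runs from 0 up to 21.
DWL = ½ × 21 × 40 = 420.

Deadweight loss = $420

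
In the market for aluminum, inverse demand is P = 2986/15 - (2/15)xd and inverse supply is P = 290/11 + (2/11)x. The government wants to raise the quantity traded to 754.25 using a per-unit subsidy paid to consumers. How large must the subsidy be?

At x = 754.25, from the demand curve buyers pay Pb = 2986/15 − (2/15)·754.25 = 98.5; from the supply curve sellers need Ps = 290/11 + (2/11)·754.25 = 163.5.
The subsidy must fill the gap: s = Ps − Pb = 163.5 − 98.5 = 65.

Required subsidy s = 65 per unit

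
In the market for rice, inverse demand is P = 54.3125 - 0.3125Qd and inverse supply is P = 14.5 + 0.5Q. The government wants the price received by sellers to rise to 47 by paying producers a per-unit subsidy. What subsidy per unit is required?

At a seller price of 47, quantity supplied is -29 + 2·47 = 65.
Buyers absorb 65 only when they pay Pb = 54.3125 − 0.3125·65 = 34.
s = Ps − Pb = 47 − 34 = 13.

Required subsidy s = 13 per unit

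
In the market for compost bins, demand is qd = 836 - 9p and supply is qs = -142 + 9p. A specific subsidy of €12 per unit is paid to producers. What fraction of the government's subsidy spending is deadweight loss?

Pre-subsidy: 836 - 9p = -142 + 9p gives p* = 163/3, q* = 347.
With the subsidy, sellers receive ps = pb + 12 for each unit, where pb is the price buyers pay.
Supply in terms of pb becomes qs = -142 + 9(pb + 12) = -34 + 9pb. Setting this equal to demand: 836 - 9pb = -34 + 9pb, so pb = 145/3.
Sellers receive ps = 145/3 + 12 = 181/3; q' = 836 − 9·(145/3) = 401.
ΔCS = ½(347 + 401)(163/3 − 145/3) = 2244; ΔPS = ½(347 + 401)(181/3 − 163/3) = 2244.
Government spending = 12 × 401 = 4812.
DWL = ½ × 12 × (401 − 347) = 324; fraction = 324 / 4812 = 27/401.

DWL / government spending = 27/401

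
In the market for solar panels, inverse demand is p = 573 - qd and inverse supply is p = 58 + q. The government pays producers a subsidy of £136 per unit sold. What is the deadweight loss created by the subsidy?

Deadweight loss = £4624

Pre-subsidy: 573 - q = 58 + q gives q* = 257.5 and p* = 315.5.
With the subsidy, sellers receive ps = pb + 136 for each unit, where pb is the price buyers pay.
On the curves, pb = 573 - q and ps = 58 + q; the wedge ps − pb = 136 gives 58 + q − (573 - q) = 136, so q' = 325.5.
Then pb = 573 − 1·325.5 = 247.5 and ps = 58 + 1·325.5 = 383.5.
The subsidy expands output by 325.5 − 257.5 = 68 past the efficient level; on those units the gap between marginal cost and willingness to pay runs from 0 up to 136.
DWL = ½ × 136 × 68 = 4624.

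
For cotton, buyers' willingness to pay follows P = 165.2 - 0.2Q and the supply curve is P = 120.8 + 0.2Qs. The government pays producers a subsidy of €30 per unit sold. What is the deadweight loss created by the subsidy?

Pre-subsidy: 165.2 - 0.2Q = 120.8 + 0.2Q gives Q* = 111 and P* = 143.
With the subsidy, sellers receive Ps = Pb + 30 for each unit, where Pb is the price buyers pay.
On the curves, Pb = 165.2 - 0.2Q and Ps = 120.8 + 0.2Q; the wedge Ps − Pb = 30 gives 120.8 + 0.2Q − (165.2 - 0.2Q) = 30, so Q' = 186.
Then Pb = 165.2 − 0.2·186 = 128 and Ps = 120.8 + 0.2·186 = 158.
The subsidy expands output by 186 − 111 = 75 past the efficient level; on those units the gap between marginal cost and willingness to pay runs from 0 up to 30.
DWL = ½ × 30 × 75 = 1125.

Deadweight loss = €1125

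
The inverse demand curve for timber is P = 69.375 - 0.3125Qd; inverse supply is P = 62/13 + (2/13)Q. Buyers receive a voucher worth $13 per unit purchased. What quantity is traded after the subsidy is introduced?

Pre-subsidy: 69.375 - 0.3125Q = 62/13 + (2/13)Q gives Q* = 13438/97 and P* = 2530/97.
With the rebate, buyers effectively pay Pb = Ps − 13, where Ps is the price sellers receive.
On the curves, Pb = 69.375 - 0.3125Q and Ps = 62/13 + (2/13)Q; the wedge Ps − Pb = 13 gives 62/13 + (2/13)Q − (69.375 - 0.3125Q) = 13, so Q' = 16142/97.
Then Pb = 69.375 − 0.3125·(16142/97) = 1685/97 and Ps = 62/13 + (2/13)·(16142/97) = 2946/97.

Q' = 16142/97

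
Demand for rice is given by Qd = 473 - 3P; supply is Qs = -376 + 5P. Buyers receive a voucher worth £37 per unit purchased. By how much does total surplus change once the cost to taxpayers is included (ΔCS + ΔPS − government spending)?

Net change in total surplus = -£1283.4375

Pre-subsidy: 473 - 3P = -376 + 5P gives P* = 106.125, Q* = 154.625.
With the rebate, buyers effectively pay Pb = Ps − 37, where Ps is the price sellers receive.
Demand in terms of Ps becomes Qd = 473 − 3(Ps − 37) = 584 - 3Ps. Setting this equal to supply: 584 - 3Ps = -376 + 5Ps, so Ps = 120.
Buyers pay Pb = 120 − 37 = 83; Q' = -376 + 5·120 = 224.
ΔCS = ½(154.625 + 224)(106.125 − 83) = 4377.8515625; ΔPS = ½(154.625 + 224)(120 − 106.125) = 2626.7109375.
Government spending = 37 × 224 = 8288.
Net change = 4377.8515625 + 2626.7109375 − 8288 = -1283.4375. The loss equals the DWL triangle ½·37·69.375.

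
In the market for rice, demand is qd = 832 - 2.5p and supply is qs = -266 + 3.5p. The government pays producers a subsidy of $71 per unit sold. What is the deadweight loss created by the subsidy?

Pre-subsidy: 832 - 2.5p = -266 + 3.5p gives p* = 183, q* = 374.5.
With the subsidy, sellers receive ps = pb + 71 for each unit, where pb is the price buyers pay.
Supply in terms of pb becomes qs = -266 + 3.5(pb + 71) = -17.5 + 3.5pb. Setting this equal to demand: 832 - 2.5pb = -17.5 + 3.5pb, so pb = 1699/12.
Sellers receive ps = 1699/12 + 71 = 2551/12; q' = 832 − 2.5·(1699/12) = 11473/24.
The subsidy expands output by 11473/24 − 374.5 = 2485/24 past the efficient level; on those units the gap between marginal cost and willingness to pay runs from 0 up to 71.
DWL = ½ × 71 × 2485/24 = 176435/48.

Deadweight loss = 176435/48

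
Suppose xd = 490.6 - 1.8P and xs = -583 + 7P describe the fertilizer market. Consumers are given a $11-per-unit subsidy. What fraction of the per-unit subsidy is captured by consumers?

Consumer share = 35/44

Pre-subsidy: 490.6 - 1.8P = -583 + 7P gives P* = 122, x* = 271.
With the rebate, buyers effectively pay Pb = Ps − 11, where Ps is the price sellers receive.
Demand in terms of Ps becomes xd = 490.6 − 1.8(Ps − 11) = 510.4 - 1.8Ps. Setting this equal to supply: 510.4 - 1.8Ps = -583 + 7Ps, so Ps = 124.25.
Buyers pay Pb = 124.25 − 11 = 113.25; x' = -583 + 7·124.25 = 286.75.
Buyers' price falls by P* − Pb = 122 − 113.25 = 8.75; sellers' price rises by Ps − P* = 124.25 − 122 = 2.25.
So consumers capture 8.75/11 = 35/44 of each unit of subsidy.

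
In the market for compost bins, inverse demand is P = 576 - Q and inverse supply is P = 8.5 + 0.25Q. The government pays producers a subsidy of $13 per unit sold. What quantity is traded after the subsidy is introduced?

Q' = 464.4

Pre-subsidy: 576 - Q = 8.5 + 0.25Q gives Q* = 454 and P* = 122.
With the subsidy, sellers receive Ps = Pb + 13 for each unit, where Pb is the price buyers pay.
On the curves, Pb = 576 - Q and Ps = 8.5 + 0.25Q; the wedge Ps − Pb = 13 gives 8.5 + 0.25Q − (576 - Q) = 13, so Q' = 464.4.
Then Pb = 576 − 1·464.4 = 111.6 and Ps = 8.5 + 0.25·464.4 = 124.6.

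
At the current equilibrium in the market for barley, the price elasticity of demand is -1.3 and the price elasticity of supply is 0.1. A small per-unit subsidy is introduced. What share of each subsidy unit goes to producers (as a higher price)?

For a small subsidy around the equilibrium, the benefit split depends on the relative slopes, which at a point are proportional to the elasticities.
Buyer share = εs/(εs + |εd|) = 0.1/(0.1 + 1.3) = 1/14; seller share = |εd|/(εs + |εd|) = 13/14.
So producers capture 13/14 of the subsidy.

Producer share = 13/14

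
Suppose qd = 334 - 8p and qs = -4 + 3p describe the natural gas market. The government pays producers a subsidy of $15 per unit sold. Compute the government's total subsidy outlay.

Pre-subsidy: 334 - 8p = -4 + 3p gives p* = 338/11, q* = 970/11.
With the subsidy, sellers receive ps = pb + 15 for each unit, where pb is the price buyers pay.
Supply in terms of pb becomes qs = -4 + 3(pb + 15) = 41 + 3pb. Setting this equal to demand: 334 - 8pb = 41 + 3pb, so pb = 293/11.
Sellers receive ps = 293/11 + 15 = 458/11; q' = 334 − 8·(293/11) = 1330/11.
Government outlay = subsidy × quantity = 15 × 1330/11 = 19950/11.

Government cost = 19950/11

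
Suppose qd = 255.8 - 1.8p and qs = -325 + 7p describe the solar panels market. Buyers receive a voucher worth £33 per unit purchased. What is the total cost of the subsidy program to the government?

Government cost = £6080.25

Pre-subsidy: 255.8 - 1.8p = -325 + 7p gives p* = 66, q* = 137.
With the rebate, buyers effectively pay pb = ps − 33, where ps is the price sellers receive.
Demand in terms of ps becomes qd = 255.8 − 1.8(ps − 33) = 315.2 - 1.8ps. Setting this equal to supply: 315.2 - 1.8ps = -325 + 7ps, so ps = 72.75.
Buyers pay pb = 72.75 − 33 = 39.75; q' = -325 + 7·72.75 = 184.25.
Government outlay = subsidy × quantity = 33 × 184.25 = 6080.25.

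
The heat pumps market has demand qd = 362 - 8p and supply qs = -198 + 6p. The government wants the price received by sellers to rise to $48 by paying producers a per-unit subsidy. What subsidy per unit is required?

At a seller price of 48, quantity supplied is -198 + 6·48 = 90.
Buyers absorb 90 only when they pay pb with 362 − 8·pb = 90, i.e. pb = 34.
s = ps − pb = 48 − 34 = 14.

Required subsidy s = $14 per unit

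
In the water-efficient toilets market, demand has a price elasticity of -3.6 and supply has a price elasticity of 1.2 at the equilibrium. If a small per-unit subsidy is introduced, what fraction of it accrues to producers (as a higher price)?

Producer share = 0.75

For a small subsidy around the equilibrium, the benefit split depends on the relative slopes, which at a point are proportional to the elasticities.
Buyer share = εs/(εs + |εd|) = 1.2/(1.2 + 3.6) = 0.25; seller share = |εd|/(εs + |εd|) = 0.75.
So producers capture 0.75 of the subsidy.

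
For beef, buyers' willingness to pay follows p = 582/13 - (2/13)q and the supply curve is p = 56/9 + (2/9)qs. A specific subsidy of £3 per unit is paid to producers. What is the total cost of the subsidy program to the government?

Pre-subsidy: 582/13 - (2/13)q = 56/9 + (2/9)q gives q* = 102.5 and p* = 29.
With the subsidy, sellers receive ps = pb + 3 for each unit, where pb is the price buyers pay.
On the curves, pb = 582/13 - (2/13)q and ps = 56/9 + (2/9)q; the wedge ps − pb = 3 gives 56/9 + (2/9)q − (582/13 - (2/13)q) = 3, so q' = 4861/44.
Then pb = 582/13 − (2/13)·(4861/44) = 611/22 and ps = 56/9 + (2/9)·(4861/44) = 677/22.
Government outlay = subsidy × quantity = 3 × 4861/44 = 14583/44.

Government cost = 14583/44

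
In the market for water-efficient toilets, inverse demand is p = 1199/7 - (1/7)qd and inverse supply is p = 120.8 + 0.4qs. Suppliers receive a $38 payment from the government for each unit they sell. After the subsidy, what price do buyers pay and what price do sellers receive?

Buyers pay $148; sellers receive $186

Pre-subsidy: 1199/7 - (1/7)q = 120.8 + 0.4q gives q* = 93 and p* = 158.
With the subsidy, sellers receive ps = pb + 38 for each unit, where pb is the price buyers pay.
On the curves, pb = 1199/7 - (1/7)q and ps = 120.8 + 0.4q; the wedge ps − pb = 38 gives 120.8 + 0.4q − (1199/7 - (1/7)q) = 38, so q' = 163.
Then pb = 1199/7 − (1/7)·163 = 148 and ps = 120.8 + 0.4·163 = 186.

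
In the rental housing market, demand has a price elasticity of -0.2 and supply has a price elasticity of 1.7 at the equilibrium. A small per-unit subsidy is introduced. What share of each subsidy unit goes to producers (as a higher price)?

Producer share = 2/19

For a small subsidy around the equilibrium, the benefit split depends on the relative slopes, which at a point are proportional to the elasticities.
Buyer share = εs/(εs + |εd|) = 1.7/(1.7 + 0.2) = 17/19; seller share = |εd|/(εs + |εd|) = 2/19.
So producers capture 2/19 of the subsidy.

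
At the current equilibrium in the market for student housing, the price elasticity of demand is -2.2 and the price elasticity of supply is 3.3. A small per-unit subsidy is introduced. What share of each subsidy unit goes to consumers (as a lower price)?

Consumer share = 0.6

For a small subsidy around the equilibrium, the benefit split depends on the relative slopes, which at a point are proportional to the elasticities.
Buyer share = εs/(εs + |εd|) = 3.3/(3.3 + 2.2) = 0.6; seller share = |εd|/(εs + |εd|) = 0.4.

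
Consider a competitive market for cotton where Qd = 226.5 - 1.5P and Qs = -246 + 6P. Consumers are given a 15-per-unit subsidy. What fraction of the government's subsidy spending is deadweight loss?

Pre-subsidy: 226.5 - 1.5P = -246 + 6P gives P* = 63, Q* = 132.
With the rebate, buyers effectively pay Pb = Ps − 15, where Ps is the price sellers receive.
Demand in terms of Ps becomes Qd = 226.5 − 1.5(Ps − 15) = 249 - 1.5Ps. Setting this equal to supply: 249 - 1.5Ps = -246 + 6Ps, so Ps = 66.
Buyers pay Pb = 66 − 15 = 51; Q' = -246 + 6·66 = 150.
ΔCS = ½(132 + 150)(63 − 51) = 1692; ΔPS = ½(132 + 150)(66 − 63) = 423.
Government spending = 15 × 150 = 2250.
DWL = ½ × 15 × (150 − 132) = 135; fraction = 135 / 2250 = 0.06.

DWL / government spending = 0.06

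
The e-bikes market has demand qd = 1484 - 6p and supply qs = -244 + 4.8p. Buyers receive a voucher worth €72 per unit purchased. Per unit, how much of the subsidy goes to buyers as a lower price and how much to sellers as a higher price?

Buyers gain €32 per unit; sellers gain €40 per unit

Pre-subsidy: 1484 - 6p = -244 + 4.8p gives p* = 160, q* = 524.
With the rebate, buyers effectively pay pb = ps − 72, where ps is the price sellers receive.
Demand in terms of ps becomes qd = 1484 − 6(ps − 72) = 1916 - 6ps. Setting this equal to supply: 1916 - 6ps = -244 + 4.8ps, so ps = 200.
Buyers pay pb = 200 − 72 = 128; q' = -244 + 4.8·200 = 716.
Buyers' price falls by p* − pb = 160 − 128 = 32; sellers' price rises by ps − p* = 200 − 160 = 40.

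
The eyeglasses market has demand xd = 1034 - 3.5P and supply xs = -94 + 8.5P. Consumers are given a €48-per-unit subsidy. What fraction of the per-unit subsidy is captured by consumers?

Consumer share = 17/24

Pre-subsidy: 1034 - 3.5P = -94 + 8.5P gives P* = 94, x* = 705.
With the rebate, buyers effectively pay Pb = Ps − 48, where Ps is the price sellers receive.
Demand in terms of Ps becomes xd = 1034 − 3.5(Ps − 48) = 1202 - 3.5Ps. Setting this equal to supply: 1202 - 3.5Ps = -94 + 8.5Ps, so Ps = 108.
Buyers pay Pb = 108 − 48 = 60; x' = -94 + 8.5·108 = 824.
Buyers' price falls by P* − Pb = 94 − 60 = 34; sellers' price rises by Ps − P* = 108 − 94 = 14.
So consumers capture 34/48 = 17/24 of each unit of subsidy.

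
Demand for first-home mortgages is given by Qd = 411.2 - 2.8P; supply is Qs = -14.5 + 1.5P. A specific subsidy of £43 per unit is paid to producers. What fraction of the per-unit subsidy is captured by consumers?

Consumer share = 15/43

Pre-subsidy: 411.2 - 2.8P = -14.5 + 1.5P gives P* = 99, Q* = 134.
With the subsidy, sellers receive Ps = Pb + 43 for each unit, where Pb is the price buyers pay.
Supply in terms of Pb becomes Qs = -14.5 + 1.5(Pb + 43) = 50 + 1.5Pb. Setting this equal to demand: 411.2 - 2.8Pb = 50 + 1.5Pb, so Pb = 84.
Sellers receive Ps = 84 + 43 = 127; Q' = 411.2 − 2.8·84 = 176.
Buyers' price falls by P* − Pb = 99 − 84 = 15; sellers' price rises by Ps − P* = 127 − 99 = 28.
So consumers capture 15/43 = 15/43 of each unit of subsidy.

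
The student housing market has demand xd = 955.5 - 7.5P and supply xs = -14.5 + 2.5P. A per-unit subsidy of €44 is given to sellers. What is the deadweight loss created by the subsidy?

Deadweight loss = €1815

Pre-subsidy: 955.5 - 7.5P = -14.5 + 2.5P gives P* = 97, x* = 228.
With the subsidy, sellers receive Ps = Pb + 44 for each unit, where Pb is the price buyers pay.
Supply in terms of Pb becomes xs = -14.5 + 2.5(Pb + 44) = 95.5 + 2.5Pb. Setting this equal to demand: 955.5 - 7.5Pb = 95.5 + 2.5Pb, so Pb = 86.
Sellers receive Ps = 86 + 44 = 130; x' = 955.5 − 7.5·86 = 310.5.
The subsidy expands output by 310.5 − 228 = 82.5 past the efficient level; on those units the gap between marginal cost and willingness to pay runs from 0 up to 44.
DWL = ½ × 44 × 82.5 = 1815.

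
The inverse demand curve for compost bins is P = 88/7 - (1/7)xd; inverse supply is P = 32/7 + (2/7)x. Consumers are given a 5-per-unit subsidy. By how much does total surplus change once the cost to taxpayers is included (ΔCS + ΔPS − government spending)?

Net change in total surplus = -175/6

Pre-subsidy: 88/7 - (1/7)x = 32/7 + (2/7)x gives x* = 56/3 and P* = 208/21.
With the rebate, buyers effectively pay Pb = Ps − 5, where Ps is the price sellers receive.
On the curves, Pb = 88/7 - (1/7)x and Ps = 32/7 + (2/7)x; the wedge Ps − Pb = 5 gives 32/7 + (2/7)x − (88/7 - (1/7)x) = 5, so x' = 91/3.
Then Pb = 88/7 − (1/7)·(91/3) = 173/21 and Ps = 32/7 + (2/7)·(91/3) = 278/21.
ΔCS = ½(56/3 + 91/3)(208/21 − 173/21) = 245/6; ΔPS = ½(56/3 + 91/3)(278/21 − 208/21) = 245/3.
Government spending = 5 × 91/3 = 455/3.
Net change = 245/6 + 245/3 − 455/3 = -175/6. The loss equals the DWL triangle ½·5·35/3.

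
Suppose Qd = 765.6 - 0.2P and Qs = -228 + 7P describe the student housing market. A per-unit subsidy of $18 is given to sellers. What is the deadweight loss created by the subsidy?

Pre-subsidy: 765.6 - 0.2P = -228 + 7P gives P* = 138, Q* = 738.
With the subsidy, sellers receive Ps = Pb + 18 for each unit, where Pb is the price buyers pay.
Supply in terms of Pb becomes Qs = -228 + 7(Pb + 18) = -102 + 7Pb. Setting this equal to demand: 765.6 - 0.2Pb = -102 + 7Pb, so Pb = 120.5.
Sellers receive Ps = 120.5 + 18 = 138.5; Q' = 765.6 − 0.2·120.5 = 741.5.
The subsidy expands output by 741.5 − 738 = 3.5 past the efficient level; on those units the gap between marginal cost and willingness to pay runs from 0 up to 18.
DWL = ½ × 18 × 3.5 = 31.5.

Deadweight loss = $31.5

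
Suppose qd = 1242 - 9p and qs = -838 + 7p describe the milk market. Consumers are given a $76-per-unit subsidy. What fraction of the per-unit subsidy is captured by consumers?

Pre-subsidy: 1242 - 9p = -838 + 7p gives p* = 130, q* = 72.
With the rebate, buyers effectively pay pb = ps − 76, where ps is the price sellers receive.
Demand in terms of ps becomes qd = 1242 − 9(ps − 76) = 1926 - 9ps. Setting this equal to supply: 1926 - 9ps = -838 + 7ps, so ps = 172.75.
Buyers pay pb = 172.75 − 76 = 96.75; q' = -838 + 7·172.75 = 371.25.
Buyers' price falls by p* − pb = 130 − 96.75 = 33.25; sellers' price rises by ps − p* = 172.75 − 130 = 42.75.
So consumers capture 33.25/76 = 0.4375 of each unit of subsidy.

Consumer share = 0.4375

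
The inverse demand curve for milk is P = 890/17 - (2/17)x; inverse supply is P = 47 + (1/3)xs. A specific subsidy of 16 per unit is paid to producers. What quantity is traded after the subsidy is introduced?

x' = 1089/23

Pre-subsidy: 890/17 - (2/17)x = 47 + (1/3)x gives x* = 273/23 and P* = 1172/23.
With the subsidy, sellers receive Ps = Pb + 16 for each unit, where Pb is the price buyers pay.
On the curves, Pb = 890/17 - (2/17)x and Ps = 47 + (1/3)x; the wedge Ps − Pb = 16 gives 47 + (1/3)x − (890/17 - (2/17)x) = 16, so x' = 1089/23.
Then Pb = 890/17 − (2/17)·(1089/23) = 1076/23 and Ps = 47 + (1/3)·(1089/23) = 1444/23.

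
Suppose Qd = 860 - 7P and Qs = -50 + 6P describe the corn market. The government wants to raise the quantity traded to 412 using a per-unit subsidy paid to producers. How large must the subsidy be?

At Q = 412, invert demand for the buyer price: Pb = (860 − 412)/7 = 64; invert supply for the seller price: Ps = (412 − (-50))/6 = 77.
The subsidy must fill the gap: s = Ps − Pb = 77 − 64 = 13.

Required subsidy s = 13 per unit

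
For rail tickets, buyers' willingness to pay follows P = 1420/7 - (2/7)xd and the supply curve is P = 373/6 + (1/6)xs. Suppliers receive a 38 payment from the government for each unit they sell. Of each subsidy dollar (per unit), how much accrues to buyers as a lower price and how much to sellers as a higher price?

Buyers gain 24 per unit; sellers gain 14 per unit

Pre-subsidy: 1420/7 - (2/7)x = 373/6 + (1/6)x gives x* = 311 and P* = 114.
With the subsidy, sellers receive Ps = Pb + 38 for each unit, where Pb is the price buyers pay.
On the curves, Pb = 1420/7 - (2/7)x and Ps = 373/6 + (1/6)x; the wedge Ps − Pb = 38 gives 373/6 + (1/6)x − (1420/7 - (2/7)x) = 38, so x' = 395.
Then Pb = 1420/7 − (2/7)·395 = 90 and Ps = 373/6 + (1/6)·395 = 128.
Buyers' price falls by P* − Pb = 114 − 90 = 24; sellers' price rises by Ps − P* = 128 − 114 = 14.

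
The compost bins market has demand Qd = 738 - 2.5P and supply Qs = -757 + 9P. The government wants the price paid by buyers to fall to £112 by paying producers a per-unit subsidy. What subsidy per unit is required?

At a buyer price of 112, quantity demanded is 738 − 2.5·112 = 458.
Sellers supply 458 only when they receive Ps with -757 + 9·Ps = 458, i.e. Ps = 135.
s = Ps − Pb = 135 − 112 = 23.

Required subsidy s = £23 per unit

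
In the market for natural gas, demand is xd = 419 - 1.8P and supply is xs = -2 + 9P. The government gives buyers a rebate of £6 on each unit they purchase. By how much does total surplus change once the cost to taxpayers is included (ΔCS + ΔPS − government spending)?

Pre-subsidy: 419 - 1.8P = -2 + 9P gives P* = 2105/54, x* = 2093/6.
With the rebate, buyers effectively pay Pb = Ps − 6, where Ps is the price sellers receive.
Demand in terms of Ps becomes xd = 419 − 1.8(Ps − 6) = 429.8 - 1.8Ps. Setting this equal to supply: 429.8 - 1.8Ps = -2 + 9Ps, so Ps = 2159/54.
Buyers pay Pb = 2159/54 − 6 = 1835/54; x' = -2 + 9·(2159/54) = 2147/6.
ΔCS = ½(2093/6 + 2147/6)(2105/54 − 1835/54) = 5300/3; ΔPS = ½(2093/6 + 2147/6)(2159/54 − 2105/54) = 1060/3.
Government spending = 6 × 2147/6 = 2147.
Net change = 5300/3 + 1060/3 − 2147 = -27. The loss equals the DWL triangle ½·6·9.

Net change in total surplus = -£27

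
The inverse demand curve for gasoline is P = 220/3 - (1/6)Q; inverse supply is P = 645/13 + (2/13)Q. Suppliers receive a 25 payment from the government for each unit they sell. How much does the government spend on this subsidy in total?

Pre-subsidy: 220/3 - (1/6)Q = 645/13 + (2/13)Q gives Q* = 74 and P* = 61.
With the subsidy, sellers receive Ps = Pb + 25 for each unit, where Pb is the price buyers pay.
On the curves, Pb = 220/3 - (1/6)Q and Ps = 645/13 + (2/13)Q; the wedge Ps − Pb = 25 gives 645/13 + (2/13)Q − (220/3 - (1/6)Q) = 25, so Q' = 152.
Then Pb = 220/3 − (1/6)·152 = 48 and Ps = 645/13 + (2/13)·152 = 73.
Government outlay = subsidy × quantity = 25 × 152 = 3800.

Government cost = 3800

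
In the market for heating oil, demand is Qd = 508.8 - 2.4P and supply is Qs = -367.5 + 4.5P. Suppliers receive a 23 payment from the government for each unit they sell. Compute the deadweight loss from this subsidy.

Deadweight loss = 414

Pre-subsidy: 508.8 - 2.4P = -367.5 + 4.5P gives P* = 127, Q* = 204.
With the subsidy, sellers receive Ps = Pb + 23 for each unit, where Pb is the price buyers pay.
Supply in terms of Pb becomes Qs = -367.5 + 4.5(Pb + 23) = -264 + 4.5Pb. Setting this equal to demand: 508.8 - 2.4Pb = -264 + 4.5Pb, so Pb = 112.
Sellers receive Ps = 112 + 23 = 135; Q' = 508.8 − 2.4·112 = 240.
The subsidy expands output by 240 − 204 = 36 past the efficient level; on those units the gap between marginal cost and willingness to pay runs from 0 up to 23.
DWL = ½ × 23 × 36 = 414.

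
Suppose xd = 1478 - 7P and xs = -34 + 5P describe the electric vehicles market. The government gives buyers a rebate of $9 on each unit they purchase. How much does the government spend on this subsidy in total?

Pre-subsidy: 1478 - 7P = -34 + 5P gives P* = 126, x* = 596.
With the rebate, buyers effectively pay Pb = Ps − 9, where Ps is the price sellers receive.
Demand in terms of Ps becomes xd = 1478 − 7(Ps − 9) = 1541 - 7Ps. Setting this equal to supply: 1541 - 7Ps = -34 + 5Ps, so Ps = 131.25.
Buyers pay Pb = 131.25 − 9 = 122.25; x' = -34 + 5·131.25 = 622.25.
Government outlay = subsidy × quantity = 9 × 622.25 = 5600.25.

Government cost = $5600.25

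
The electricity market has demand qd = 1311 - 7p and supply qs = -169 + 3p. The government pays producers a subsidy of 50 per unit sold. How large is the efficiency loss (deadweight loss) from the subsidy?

Deadweight loss = 2625

Pre-subsidy: 1311 - 7p = -169 + 3p gives p* = 148, q* = 275.
With the subsidy, sellers receive ps = pb + 50 for each unit, where pb is the price buyers pay.
Supply in terms of pb becomes qs = -169 + 3(pb + 50) = -19 + 3pb. Setting this equal to demand: 1311 - 7pb = -19 + 3pb, so pb = 133.
Sellers receive ps = 133 + 50 = 183; q' = 1311 − 7·133 = 380.
The subsidy expands output by 380 − 275 = 105 past the efficient level; on those units the gap between marginal cost and willingness to pay runs from 0 up to 50.
DWL = ½ × 50 × 105 = 2625.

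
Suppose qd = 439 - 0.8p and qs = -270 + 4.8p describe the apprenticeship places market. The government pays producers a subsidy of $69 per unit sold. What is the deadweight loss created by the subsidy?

Pre-subsidy: 439 - 0.8p = -270 + 4.8p gives p* = 3545/28, q* = 2364/7.
With the subsidy, sellers receive ps = pb + 69 for each unit, where pb is the price buyers pay.
Supply in terms of pb becomes qs = -270 + 4.8(pb + 69) = 61.2 + 4.8pb. Setting this equal to demand: 439 - 0.8pb = 61.2 + 4.8pb, so pb = 1889/28.
Sellers receive ps = 1889/28 + 69 = 3821/28; q' = 439 − 0.8·(1889/28) = 13476/35.
The subsidy expands output by 13476/35 − 2364/7 = 1656/35 past the efficient level; on those units the gap between marginal cost and willingness to pay runs from 0 up to 69.
DWL = ½ × 69 × 1656/35 = 57132/35.

Deadweight loss = 57132/35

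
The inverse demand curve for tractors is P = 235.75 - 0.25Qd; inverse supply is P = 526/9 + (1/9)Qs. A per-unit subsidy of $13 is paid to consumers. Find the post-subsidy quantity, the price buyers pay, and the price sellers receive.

Q' = 527; buyers pay $104; sellers receive $117

Pre-subsidy: 235.75 - 0.25Q = 526/9 + (1/9)Q gives Q* = 491 and P* = 113.
With the rebate, buyers effectively pay Pb = Ps − 13, where Ps is the price sellers receive.
On the curves, Pb = 235.75 - 0.25Q and Ps = 526/9 + (1/9)Q; the wedge Ps − Pb = 13 gives 526/9 + (1/9)Q − (235.75 - 0.25Q) = 13, so Q' = 527.
Then Pb = 235.75 − 0.25·527 = 104 and Ps = 526/9 + (1/9)·527 = 117.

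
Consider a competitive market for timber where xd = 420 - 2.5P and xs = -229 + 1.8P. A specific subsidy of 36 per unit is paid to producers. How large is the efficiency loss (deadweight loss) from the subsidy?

Deadweight loss = 29160/43

Pre-subsidy: 420 - 2.5P = -229 + 1.8P gives P* = 6490/43, x* = 1835/43.
With the subsidy, sellers receive Ps = Pb + 36 for each unit, where Pb is the price buyers pay.
Supply in terms of Pb becomes xs = -229 + 1.8(Pb + 36) = -164.2 + 1.8Pb. Setting this equal to demand: 420 - 2.5Pb = -164.2 + 1.8Pb, so Pb = 5842/43.
Sellers receive Ps = 5842/43 + 36 = 7390/43; x' = 420 − 2.5·(5842/43) = 3455/43.
The subsidy expands output by 3455/43 − 1835/43 = 1620/43 past the efficient level; on those units the gap between marginal cost and willingness to pay runs from 0 up to 36.
DWL = ½ × 36 × 1620/43 = 29160/43.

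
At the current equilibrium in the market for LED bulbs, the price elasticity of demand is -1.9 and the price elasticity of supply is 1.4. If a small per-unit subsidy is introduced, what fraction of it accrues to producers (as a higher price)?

For a small subsidy around the equilibrium, the benefit split depends on the relative slopes, which at a point are proportional to the elasticities.
Buyer share = εs/(εs + |εd|) = 1.4/(1.4 + 1.9) = 14/33; seller share = |εd|/(εs + |εd|) = 19/33.
So producers capture 19/33 of the subsidy.

Producer share = 19/33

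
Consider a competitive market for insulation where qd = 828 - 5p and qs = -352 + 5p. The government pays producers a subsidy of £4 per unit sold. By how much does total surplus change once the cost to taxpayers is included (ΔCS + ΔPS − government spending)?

Net change in total surplus = -£20

Pre-subsidy: 828 - 5p = -352 + 5p gives p* = 118, q* = 238.
With the subsidy, sellers receive ps = pb + 4 for each unit, where pb is the price buyers pay.
Supply in terms of pb becomes qs = -352 + 5(pb + 4) = -332 + 5pb. Setting this equal to demand: 828 - 5pb = -332 + 5pb, so pb = 116.
Sellers receive ps = 116 + 4 = 120; q' = 828 − 5·116 = 248.
ΔCS = ½(238 + 248)(118 − 116) = 486; ΔPS = ½(238 + 248)(120 − 118) = 486.
Government spending = 4 × 248 = 992.
Net change = 486 + 486 − 992 = -20. The loss equals the DWL triangle ½·4·10.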